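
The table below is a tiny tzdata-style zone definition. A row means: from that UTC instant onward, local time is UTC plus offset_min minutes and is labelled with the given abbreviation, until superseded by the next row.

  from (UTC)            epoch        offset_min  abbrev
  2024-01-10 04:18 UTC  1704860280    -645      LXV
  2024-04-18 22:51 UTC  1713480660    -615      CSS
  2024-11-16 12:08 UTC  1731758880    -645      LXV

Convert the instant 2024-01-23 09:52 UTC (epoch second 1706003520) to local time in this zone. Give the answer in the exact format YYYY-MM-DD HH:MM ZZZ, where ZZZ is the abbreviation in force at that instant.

2024-01-22 23:07 LXV

Query: 2024-01-23 09:52 UTC
Rule 1/3 (LXV, -10:45): 2024-01-10 04:18 UTC ≤ query < 2024-04-18 22:51 UTC
9·60 + 52 - 645 = -53 min
-53 = -1·1440 + 1387; 1387 = 23·60 + 7 → 23:07, 2024-01-23 - 1 day = 2024-01-22
→ 2024-01-22 23:07 LXV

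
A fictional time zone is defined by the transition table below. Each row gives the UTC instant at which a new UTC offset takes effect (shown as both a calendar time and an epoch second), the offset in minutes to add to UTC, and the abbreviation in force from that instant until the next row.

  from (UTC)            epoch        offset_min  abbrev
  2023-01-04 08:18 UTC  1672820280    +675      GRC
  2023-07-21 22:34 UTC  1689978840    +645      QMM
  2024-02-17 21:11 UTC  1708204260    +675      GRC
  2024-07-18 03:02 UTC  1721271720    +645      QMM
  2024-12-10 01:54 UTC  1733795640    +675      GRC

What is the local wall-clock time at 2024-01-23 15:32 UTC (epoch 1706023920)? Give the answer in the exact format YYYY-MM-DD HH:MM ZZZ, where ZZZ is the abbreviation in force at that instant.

Query: 2024-01-23 15:32 UTC
Rule 2/5 (QMM, +10:45): 2023-07-21 22:34 UTC ≤ query < 2024-02-17 21:11 UTC
15·60 + 32 + 645 = 1577 min
1577 = 1·1440 + 137; 137 = 2·60 + 17 → 02:17, 2024-01-23 + 1 day = 2024-01-24
→ 2024-01-24 02:17 QMM

2024-01-24 02:17 QMM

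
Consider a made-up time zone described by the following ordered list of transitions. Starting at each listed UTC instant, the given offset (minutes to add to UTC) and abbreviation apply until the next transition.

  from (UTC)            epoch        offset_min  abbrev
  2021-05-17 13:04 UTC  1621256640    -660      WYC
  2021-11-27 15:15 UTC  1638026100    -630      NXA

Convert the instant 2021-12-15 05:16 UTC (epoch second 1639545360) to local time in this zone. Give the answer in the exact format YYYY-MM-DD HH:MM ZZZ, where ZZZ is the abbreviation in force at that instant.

2021-12-14 18:46 NXA

Query: 2021-12-15 05:16 UTC
Rule 2/2 (NXA, -10:30): 2021-11-27 15:15 UTC ≤ query < +∞
5·60 + 16 - 630 = -314 min
-314 = -1·1440 + 1126; 1126 = 18·60 + 46 → 18:46, 2021-12-15 - 1 day = 2021-12-14
→ 2021-12-14 18:46 NXA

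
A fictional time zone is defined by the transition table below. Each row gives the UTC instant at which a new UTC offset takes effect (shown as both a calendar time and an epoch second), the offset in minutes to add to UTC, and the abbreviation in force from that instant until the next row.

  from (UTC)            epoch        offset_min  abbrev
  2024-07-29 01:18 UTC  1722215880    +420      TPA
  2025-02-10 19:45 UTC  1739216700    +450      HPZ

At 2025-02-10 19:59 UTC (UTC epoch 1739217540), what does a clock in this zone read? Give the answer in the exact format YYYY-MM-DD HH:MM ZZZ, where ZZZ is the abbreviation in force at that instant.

Query: 2025-02-10 19:59 UTC
Rule 2/2 (HPZ, +07:30): 2025-02-10 19:45 UTC ≤ query < +∞
19·60 + 59 + 450 = 1649 min
1649 = 1·1440 + 209; 209 = 3·60 + 29 → 03:29, 2025-02-10 + 1 day = 2025-02-11
→ 2025-02-11 03:29 HPZ

2025-02-11 03:29 HPZ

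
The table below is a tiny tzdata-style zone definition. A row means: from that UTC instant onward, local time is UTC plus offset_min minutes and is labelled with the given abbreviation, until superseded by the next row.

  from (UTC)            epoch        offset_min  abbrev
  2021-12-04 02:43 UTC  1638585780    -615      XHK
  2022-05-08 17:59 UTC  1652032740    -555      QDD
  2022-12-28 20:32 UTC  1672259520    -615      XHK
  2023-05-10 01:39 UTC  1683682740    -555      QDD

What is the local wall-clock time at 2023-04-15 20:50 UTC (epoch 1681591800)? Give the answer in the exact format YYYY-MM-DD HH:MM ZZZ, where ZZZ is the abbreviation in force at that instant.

Query: 2023-04-15 20:50 UTC
Rule 3/4 (XHK, -10:15): 2022-12-28 20:32 UTC ≤ query < 2023-05-10 01:39 UTC
20·60 + 50 - 615 = 635 min
635 = 0·1440 + 635; 635 = 10·60 + 35 → 10:35, same day
→ 2023-04-15 10:35 XHK

2023-04-15 10:35 XHK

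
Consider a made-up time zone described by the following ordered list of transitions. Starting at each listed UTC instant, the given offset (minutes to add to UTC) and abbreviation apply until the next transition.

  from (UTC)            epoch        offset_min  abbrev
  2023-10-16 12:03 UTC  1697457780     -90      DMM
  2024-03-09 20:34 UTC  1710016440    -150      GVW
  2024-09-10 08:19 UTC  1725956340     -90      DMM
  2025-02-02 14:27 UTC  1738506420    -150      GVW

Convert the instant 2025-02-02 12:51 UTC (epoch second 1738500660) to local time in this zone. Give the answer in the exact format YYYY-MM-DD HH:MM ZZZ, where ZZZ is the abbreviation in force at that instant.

Query: 2025-02-02 12:51 UTC
Rule 3/4 (DMM, -01:30): 2024-09-10 08:19 UTC ≤ query < 2025-02-02 14:27 UTC
12·60 + 51 - 90 = 681 min
681 = 0·1440 + 681; 681 = 11·60 + 21 → 11:21, same day
→ 2025-02-02 11:21 DMM

2025-02-02 11:21 DMM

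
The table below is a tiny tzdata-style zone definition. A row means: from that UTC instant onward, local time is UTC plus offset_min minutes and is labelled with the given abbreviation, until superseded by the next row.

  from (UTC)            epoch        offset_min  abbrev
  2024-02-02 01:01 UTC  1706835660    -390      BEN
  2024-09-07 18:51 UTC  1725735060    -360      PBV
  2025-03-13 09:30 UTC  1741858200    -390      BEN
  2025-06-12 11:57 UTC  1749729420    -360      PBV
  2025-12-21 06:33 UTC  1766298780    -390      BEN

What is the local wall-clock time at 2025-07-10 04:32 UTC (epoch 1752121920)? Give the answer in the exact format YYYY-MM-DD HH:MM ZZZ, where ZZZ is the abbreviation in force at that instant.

Query: 2025-07-10 04:32 UTC
Rule 4/5 (PBV, -06:00): 2025-06-12 11:57 UTC ≤ query < 2025-12-21 06:33 UTC
4·60 + 32 - 360 = -88 min
-88 = -1·1440 + 1352; 1352 = 22·60 + 32 → 22:32, 2025-07-10 - 1 day = 2025-07-09
→ 2025-07-09 22:32 PBV

2025-07-09 22:32 PBV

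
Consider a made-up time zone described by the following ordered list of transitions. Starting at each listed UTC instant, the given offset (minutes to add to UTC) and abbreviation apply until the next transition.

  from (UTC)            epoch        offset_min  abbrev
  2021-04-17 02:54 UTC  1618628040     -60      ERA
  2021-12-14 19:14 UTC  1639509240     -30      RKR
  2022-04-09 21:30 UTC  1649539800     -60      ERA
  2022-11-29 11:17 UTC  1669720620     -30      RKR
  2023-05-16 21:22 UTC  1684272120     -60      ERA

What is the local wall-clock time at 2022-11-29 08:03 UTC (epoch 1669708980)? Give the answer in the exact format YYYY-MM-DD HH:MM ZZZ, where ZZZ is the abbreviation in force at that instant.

Query: 2022-11-29 08:03 UTC
Rule 3/5 (ERA, -01:00): 2022-04-09 21:30 UTC ≤ query < 2022-11-29 11:17 UTC
8·60 + 3 - 60 = 423 min
423 = 0·1440 + 423; 423 = 7·60 + 3 → 07:03, same day
→ 2022-11-29 07:03 ERA

2022-11-29 07:03 ERA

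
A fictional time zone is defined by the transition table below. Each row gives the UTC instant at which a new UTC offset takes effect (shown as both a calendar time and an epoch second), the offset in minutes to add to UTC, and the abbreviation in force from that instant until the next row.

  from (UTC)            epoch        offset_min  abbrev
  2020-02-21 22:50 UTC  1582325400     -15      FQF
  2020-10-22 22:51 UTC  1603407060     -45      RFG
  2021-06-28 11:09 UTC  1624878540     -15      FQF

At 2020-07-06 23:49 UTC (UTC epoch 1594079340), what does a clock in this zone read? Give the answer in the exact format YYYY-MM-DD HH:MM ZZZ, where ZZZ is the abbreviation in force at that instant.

2020-07-06 23:34 FQF

Query: 2020-07-06 23:49 UTC
Rule 1/3 (FQF, -00:15): 2020-02-21 22:50 UTC ≤ query < 2020-10-22 22:51 UTC
23·60 + 49 - 15 = 1414 min
1414 = 0·1440 + 1414; 1414 = 23·60 + 34 → 23:34, same day
→ 2020-07-06 23:34 FQF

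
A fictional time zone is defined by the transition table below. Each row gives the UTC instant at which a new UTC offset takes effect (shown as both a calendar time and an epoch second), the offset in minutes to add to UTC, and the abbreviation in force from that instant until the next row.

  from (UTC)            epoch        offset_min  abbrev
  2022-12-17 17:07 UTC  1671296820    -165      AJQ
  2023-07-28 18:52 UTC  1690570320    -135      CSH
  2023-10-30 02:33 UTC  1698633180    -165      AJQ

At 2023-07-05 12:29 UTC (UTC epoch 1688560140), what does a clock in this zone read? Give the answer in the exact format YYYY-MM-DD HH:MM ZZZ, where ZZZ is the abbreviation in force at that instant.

Query: 2023-07-05 12:29 UTC
Rule 1/3 (AJQ, -02:45): 2022-12-17 17:07 UTC ≤ query < 2023-07-28 18:52 UTC
12·60 + 29 - 165 = 584 min
584 = 0·1440 + 584; 584 = 9·60 + 44 → 09:44, same day
→ 2023-07-05 09:44 AJQ

2023-07-05 09:44 AJQ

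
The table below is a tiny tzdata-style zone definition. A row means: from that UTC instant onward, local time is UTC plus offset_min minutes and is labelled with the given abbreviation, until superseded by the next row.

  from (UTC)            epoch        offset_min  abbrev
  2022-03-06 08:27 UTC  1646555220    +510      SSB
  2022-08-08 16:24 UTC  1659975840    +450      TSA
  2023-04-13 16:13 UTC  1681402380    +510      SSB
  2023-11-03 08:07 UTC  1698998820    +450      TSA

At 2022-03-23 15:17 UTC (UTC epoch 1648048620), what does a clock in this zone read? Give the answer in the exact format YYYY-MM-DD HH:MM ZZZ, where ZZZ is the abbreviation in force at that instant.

2022-03-23 23:47 SSB

Query: 2022-03-23 15:17 UTC
Rule 1/4 (SSB, +08:30): 2022-03-06 08:27 UTC ≤ query < 2022-08-08 16:24 UTC
15·60 + 17 + 510 = 1427 min
1427 = 0·1440 + 1427; 1427 = 23·60 + 47 → 23:47, same day
→ 2022-03-23 23:47 SSB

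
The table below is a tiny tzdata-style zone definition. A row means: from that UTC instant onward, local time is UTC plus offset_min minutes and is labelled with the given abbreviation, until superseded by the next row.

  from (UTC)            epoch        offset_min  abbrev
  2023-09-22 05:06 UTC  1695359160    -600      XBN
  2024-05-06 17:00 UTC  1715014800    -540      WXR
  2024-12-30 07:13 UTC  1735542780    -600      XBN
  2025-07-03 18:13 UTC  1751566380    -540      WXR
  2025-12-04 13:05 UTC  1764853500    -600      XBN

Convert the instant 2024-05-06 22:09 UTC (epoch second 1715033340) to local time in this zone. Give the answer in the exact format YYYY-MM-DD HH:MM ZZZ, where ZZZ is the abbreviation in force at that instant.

2024-05-06 13:09 WXR

Query: 2024-05-06 22:09 UTC
Rule 2/5 (WXR, -09:00): 2024-05-06 17:00 UTC ≤ query < 2024-12-30 07:13 UTC
22·60 + 9 - 540 = 789 min
789 = 0·1440 + 789; 789 = 13·60 + 9 → 13:09, same day
→ 2024-05-06 13:09 WXR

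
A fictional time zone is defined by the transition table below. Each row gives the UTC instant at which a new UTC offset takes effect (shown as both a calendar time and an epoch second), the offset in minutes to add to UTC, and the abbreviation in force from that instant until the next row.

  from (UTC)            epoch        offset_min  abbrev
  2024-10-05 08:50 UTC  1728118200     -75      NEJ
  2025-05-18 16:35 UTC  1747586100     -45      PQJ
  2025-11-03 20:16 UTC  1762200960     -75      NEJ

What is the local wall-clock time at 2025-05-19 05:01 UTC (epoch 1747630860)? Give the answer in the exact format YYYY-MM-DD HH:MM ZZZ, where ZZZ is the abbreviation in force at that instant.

Query: 2025-05-19 05:01 UTC
Rule 2/3 (PQJ, -00:45): 2025-05-18 16:35 UTC ≤ query < 2025-11-03 20:16 UTC
5·60 + 1 - 45 = 256 min
256 = 0·1440 + 256; 256 = 4·60 + 16 → 04:16, same day
→ 2025-05-19 04:16 PQJ

2025-05-19 04:16 PQJ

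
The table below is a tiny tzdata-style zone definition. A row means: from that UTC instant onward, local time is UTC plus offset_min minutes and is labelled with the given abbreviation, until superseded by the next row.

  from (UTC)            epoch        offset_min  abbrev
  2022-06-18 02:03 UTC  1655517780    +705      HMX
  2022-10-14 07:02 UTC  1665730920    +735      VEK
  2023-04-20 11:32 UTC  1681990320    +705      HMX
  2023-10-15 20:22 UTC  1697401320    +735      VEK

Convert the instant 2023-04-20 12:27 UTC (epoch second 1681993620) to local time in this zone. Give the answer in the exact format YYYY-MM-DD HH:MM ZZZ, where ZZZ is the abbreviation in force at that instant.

Query: 2023-04-20 12:27 UTC
Rule 3/4 (HMX, +11:45): 2023-04-20 11:32 UTC ≤ query < 2023-10-15 20:22 UTC
12·60 + 27 + 705 = 1452 min
1452 = 1·1440 + 12; 12 = 0·60 + 12 → 00:12, 2023-04-20 + 1 day = 2023-04-21
→ 2023-04-21 00:12 HMX

2023-04-21 00:12 HMX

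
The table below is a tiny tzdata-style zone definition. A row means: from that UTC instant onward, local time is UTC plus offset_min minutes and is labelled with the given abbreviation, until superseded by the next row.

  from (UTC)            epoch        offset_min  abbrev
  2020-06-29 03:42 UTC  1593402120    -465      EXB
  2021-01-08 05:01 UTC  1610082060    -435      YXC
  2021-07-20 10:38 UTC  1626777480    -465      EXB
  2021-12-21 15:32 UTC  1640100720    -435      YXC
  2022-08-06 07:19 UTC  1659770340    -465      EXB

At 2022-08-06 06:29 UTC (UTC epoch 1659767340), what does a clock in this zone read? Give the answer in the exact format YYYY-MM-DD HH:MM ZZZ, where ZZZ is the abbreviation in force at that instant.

2022-08-05 23:14 YXC

Query: 2022-08-06 06:29 UTC
Rule 4/5 (YXC, -07:15): 2021-12-21 15:32 UTC ≤ query < 2022-08-06 07:19 UTC
6·60 + 29 - 435 = -46 min
-46 = -1·1440 + 1394; 1394 = 23·60 + 14 → 23:14, 2022-08-06 - 1 day = 2022-08-05
→ 2022-08-05 23:14 YXC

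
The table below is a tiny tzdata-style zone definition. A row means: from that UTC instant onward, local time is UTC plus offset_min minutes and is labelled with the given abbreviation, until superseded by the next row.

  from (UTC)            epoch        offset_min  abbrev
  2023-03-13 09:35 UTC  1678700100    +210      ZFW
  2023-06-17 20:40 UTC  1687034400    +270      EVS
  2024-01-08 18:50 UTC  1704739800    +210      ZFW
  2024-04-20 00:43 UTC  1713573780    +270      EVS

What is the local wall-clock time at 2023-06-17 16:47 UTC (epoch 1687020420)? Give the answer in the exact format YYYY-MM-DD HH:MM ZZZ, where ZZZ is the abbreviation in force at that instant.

Query: 2023-06-17 16:47 UTC
Rule 1/4 (ZFW, +03:30): 2023-03-13 09:35 UTC ≤ query < 2023-06-17 20:40 UTC
16·60 + 47 + 210 = 1217 min
1217 = 0·1440 + 1217; 1217 = 20·60 + 17 → 20:17, same day
→ 2023-06-17 20:17 ZFW

2023-06-17 20:17 ZFW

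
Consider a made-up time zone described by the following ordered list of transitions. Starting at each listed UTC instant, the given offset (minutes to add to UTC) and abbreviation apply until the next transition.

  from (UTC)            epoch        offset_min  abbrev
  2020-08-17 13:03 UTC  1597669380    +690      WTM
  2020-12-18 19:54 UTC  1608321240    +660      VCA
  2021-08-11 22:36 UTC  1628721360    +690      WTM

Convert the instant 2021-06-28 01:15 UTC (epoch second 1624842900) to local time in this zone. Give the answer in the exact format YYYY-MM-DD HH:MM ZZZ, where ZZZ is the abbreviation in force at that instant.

2021-06-28 12:15 VCA

Query: 2021-06-28 01:15 UTC
Rule 2/3 (VCA, +11:00): 2020-12-18 19:54 UTC ≤ query < 2021-08-11 22:36 UTC
1·60 + 15 + 660 = 735 min
735 = 0·1440 + 735; 735 = 12·60 + 15 → 12:15, same day
→ 2021-06-28 12:15 VCA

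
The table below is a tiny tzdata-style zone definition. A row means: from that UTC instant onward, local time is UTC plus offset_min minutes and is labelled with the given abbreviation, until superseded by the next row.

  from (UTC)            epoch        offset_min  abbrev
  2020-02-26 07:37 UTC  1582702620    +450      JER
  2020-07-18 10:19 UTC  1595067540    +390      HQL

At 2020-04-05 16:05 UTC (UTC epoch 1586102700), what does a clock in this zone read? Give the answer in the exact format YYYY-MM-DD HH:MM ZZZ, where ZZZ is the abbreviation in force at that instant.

Query: 2020-04-05 16:05 UTC
Rule 1/2 (JER, +07:30): 2020-02-26 07:37 UTC ≤ query < 2020-07-18 10:19 UTC
16·60 + 5 + 450 = 1415 min
1415 = 0·1440 + 1415; 1415 = 23·60 + 35 → 23:35, same day
→ 2020-04-05 23:35 JER

2020-04-05 23:35 JER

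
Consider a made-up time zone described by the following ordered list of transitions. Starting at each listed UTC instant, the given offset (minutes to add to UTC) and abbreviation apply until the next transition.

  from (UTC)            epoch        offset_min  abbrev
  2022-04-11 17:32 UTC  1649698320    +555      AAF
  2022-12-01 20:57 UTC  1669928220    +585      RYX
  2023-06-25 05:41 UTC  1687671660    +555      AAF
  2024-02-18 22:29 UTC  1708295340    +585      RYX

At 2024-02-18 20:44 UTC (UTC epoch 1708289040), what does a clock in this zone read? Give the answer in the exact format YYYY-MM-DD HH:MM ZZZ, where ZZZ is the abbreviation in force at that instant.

2024-02-19 05:59 AAF

Query: 2024-02-18 20:44 UTC
Rule 3/4 (AAF, +09:15): 2023-06-25 05:41 UTC ≤ query < 2024-02-18 22:29 UTC
20·60 + 44 + 555 = 1799 min
1799 = 1·1440 + 359; 359 = 5·60 + 59 → 05:59, 2024-02-18 + 1 day = 2024-02-19
→ 2024-02-19 05:59 AAF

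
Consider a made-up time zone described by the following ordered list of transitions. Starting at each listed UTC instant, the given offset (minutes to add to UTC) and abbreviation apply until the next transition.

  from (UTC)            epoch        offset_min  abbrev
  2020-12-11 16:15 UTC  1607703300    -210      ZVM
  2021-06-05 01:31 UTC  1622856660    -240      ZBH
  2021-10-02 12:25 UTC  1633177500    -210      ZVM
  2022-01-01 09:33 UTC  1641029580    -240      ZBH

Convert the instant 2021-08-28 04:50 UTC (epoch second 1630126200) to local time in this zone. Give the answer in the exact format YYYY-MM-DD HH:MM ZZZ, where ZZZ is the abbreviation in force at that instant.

2021-08-28 00:50 ZBH

Query: 2021-08-28 04:50 UTC
Rule 2/4 (ZBH, -04:00): 2021-06-05 01:31 UTC ≤ query < 2021-10-02 12:25 UTC
4·60 + 50 - 240 = 50 min
50 = 0·1440 + 50; 50 = 0·60 + 50 → 00:50, same day
→ 2021-08-28 00:50 ZBH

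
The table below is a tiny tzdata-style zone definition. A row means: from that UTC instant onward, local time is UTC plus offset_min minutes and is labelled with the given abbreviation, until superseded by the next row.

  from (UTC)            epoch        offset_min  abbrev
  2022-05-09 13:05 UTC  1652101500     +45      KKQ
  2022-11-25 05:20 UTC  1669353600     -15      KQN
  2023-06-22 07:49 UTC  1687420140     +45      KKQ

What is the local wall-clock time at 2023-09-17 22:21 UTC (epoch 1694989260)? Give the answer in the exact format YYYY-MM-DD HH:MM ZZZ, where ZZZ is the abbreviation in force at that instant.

2023-09-17 23:06 KKQ

Query: 2023-09-17 22:21 UTC
Rule 3/3 (KKQ, +00:45): 2023-06-22 07:49 UTC ≤ query < +∞
22·60 + 21 + 45 = 1386 min
1386 = 0·1440 + 1386; 1386 = 23·60 + 6 → 23:06, same day
→ 2023-09-17 23:06 KKQ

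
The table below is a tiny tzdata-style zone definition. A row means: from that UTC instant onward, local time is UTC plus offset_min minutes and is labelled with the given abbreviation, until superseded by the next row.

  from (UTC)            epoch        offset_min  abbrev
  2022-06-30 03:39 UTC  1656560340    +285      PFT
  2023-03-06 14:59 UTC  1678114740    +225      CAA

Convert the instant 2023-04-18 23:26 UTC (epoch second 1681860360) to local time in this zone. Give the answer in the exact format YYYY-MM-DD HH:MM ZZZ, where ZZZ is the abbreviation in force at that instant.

2023-04-19 03:11 CAA

Query: 2023-04-18 23:26 UTC
Rule 2/2 (CAA, +03:45): 2023-03-06 14:59 UTC ≤ query < +∞
23·60 + 26 + 225 = 1631 min
1631 = 1·1440 + 191; 191 = 3·60 + 11 → 03:11, 2023-04-18 + 1 day = 2023-04-19
→ 2023-04-19 03:11 CAA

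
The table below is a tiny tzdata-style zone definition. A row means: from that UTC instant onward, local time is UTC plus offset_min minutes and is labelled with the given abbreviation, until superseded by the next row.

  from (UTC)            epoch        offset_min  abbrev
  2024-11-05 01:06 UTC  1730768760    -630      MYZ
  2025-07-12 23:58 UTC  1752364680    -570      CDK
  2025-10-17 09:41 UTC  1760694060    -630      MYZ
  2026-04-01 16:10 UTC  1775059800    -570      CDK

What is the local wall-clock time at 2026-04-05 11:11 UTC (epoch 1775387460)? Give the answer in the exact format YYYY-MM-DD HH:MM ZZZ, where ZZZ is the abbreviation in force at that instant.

2026-04-05 01:41 CDK

Query: 2026-04-05 11:11 UTC
Rule 4/4 (CDK, -09:30): 2026-04-01 16:10 UTC ≤ query < +∞
11·60 + 11 - 570 = 101 min
101 = 0·1440 + 101; 101 = 1·60 + 41 → 01:41, same day
→ 2026-04-05 01:41 CDK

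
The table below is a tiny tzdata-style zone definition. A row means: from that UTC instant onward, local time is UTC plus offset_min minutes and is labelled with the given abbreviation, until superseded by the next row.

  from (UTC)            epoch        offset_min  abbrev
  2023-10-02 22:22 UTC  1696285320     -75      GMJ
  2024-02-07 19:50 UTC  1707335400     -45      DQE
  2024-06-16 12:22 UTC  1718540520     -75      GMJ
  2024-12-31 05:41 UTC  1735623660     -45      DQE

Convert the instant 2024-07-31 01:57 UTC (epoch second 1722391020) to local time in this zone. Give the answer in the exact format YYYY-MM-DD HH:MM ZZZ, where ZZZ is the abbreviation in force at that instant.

2024-07-31 00:42 GMJ

Query: 2024-07-31 01:57 UTC
Rule 3/4 (GMJ, -01:15): 2024-06-16 12:22 UTC ≤ query < 2024-12-31 05:41 UTC
1·60 + 57 - 75 = 42 min
42 = 0·1440 + 42; 42 = 0·60 + 42 → 00:42, same day
→ 2024-07-31 00:42 GMJ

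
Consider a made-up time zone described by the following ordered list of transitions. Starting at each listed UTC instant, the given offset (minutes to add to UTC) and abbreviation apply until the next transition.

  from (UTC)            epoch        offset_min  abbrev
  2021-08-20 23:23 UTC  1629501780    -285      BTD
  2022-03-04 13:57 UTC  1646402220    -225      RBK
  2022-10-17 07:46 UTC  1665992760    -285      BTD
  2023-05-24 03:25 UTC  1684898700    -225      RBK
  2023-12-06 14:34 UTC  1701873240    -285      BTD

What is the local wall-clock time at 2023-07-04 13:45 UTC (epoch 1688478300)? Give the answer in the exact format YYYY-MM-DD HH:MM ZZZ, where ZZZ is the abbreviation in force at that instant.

2023-07-04 10:00 RBK

Query: 2023-07-04 13:45 UTC
Rule 4/5 (RBK, -03:45): 2023-05-24 03:25 UTC ≤ query < 2023-12-06 14:34 UTC
13·60 + 45 - 225 = 600 min
600 = 0·1440 + 600; 600 = 10·60 + 0 → 10:00, same day
→ 2023-07-04 10:00 RBK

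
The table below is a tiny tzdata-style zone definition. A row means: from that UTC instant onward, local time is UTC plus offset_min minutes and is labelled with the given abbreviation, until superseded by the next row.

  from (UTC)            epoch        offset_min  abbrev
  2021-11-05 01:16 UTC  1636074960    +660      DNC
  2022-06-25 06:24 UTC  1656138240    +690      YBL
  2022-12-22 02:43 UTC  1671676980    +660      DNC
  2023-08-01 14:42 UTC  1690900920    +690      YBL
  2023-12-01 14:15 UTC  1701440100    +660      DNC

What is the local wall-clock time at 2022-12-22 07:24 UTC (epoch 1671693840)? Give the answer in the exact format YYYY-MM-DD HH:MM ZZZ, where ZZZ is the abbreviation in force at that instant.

2022-12-22 18:24 DNC

Query: 2022-12-22 07:24 UTC
Rule 3/5 (DNC, +11:00): 2022-12-22 02:43 UTC ≤ query < 2023-08-01 14:42 UTC
7·60 + 24 + 660 = 1104 min
1104 = 0·1440 + 1104; 1104 = 18·60 + 24 → 18:24, same day
→ 2022-12-22 18:24 DNC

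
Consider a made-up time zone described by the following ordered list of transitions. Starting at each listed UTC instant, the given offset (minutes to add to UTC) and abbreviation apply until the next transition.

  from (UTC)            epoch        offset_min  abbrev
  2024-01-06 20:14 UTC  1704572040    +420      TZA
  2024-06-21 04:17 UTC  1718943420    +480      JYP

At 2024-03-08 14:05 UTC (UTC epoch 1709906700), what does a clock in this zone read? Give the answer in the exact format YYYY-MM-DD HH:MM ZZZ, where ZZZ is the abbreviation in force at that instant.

2024-03-08 21:05 TZA

Query: 2024-03-08 14:05 UTC
Rule 1/2 (TZA, +07:00): 2024-01-06 20:14 UTC ≤ query < 2024-06-21 04:17 UTC
14·60 + 5 + 420 = 1265 min
1265 = 0·1440 + 1265; 1265 = 21·60 + 5 → 21:05, same day
→ 2024-03-08 21:05 TZA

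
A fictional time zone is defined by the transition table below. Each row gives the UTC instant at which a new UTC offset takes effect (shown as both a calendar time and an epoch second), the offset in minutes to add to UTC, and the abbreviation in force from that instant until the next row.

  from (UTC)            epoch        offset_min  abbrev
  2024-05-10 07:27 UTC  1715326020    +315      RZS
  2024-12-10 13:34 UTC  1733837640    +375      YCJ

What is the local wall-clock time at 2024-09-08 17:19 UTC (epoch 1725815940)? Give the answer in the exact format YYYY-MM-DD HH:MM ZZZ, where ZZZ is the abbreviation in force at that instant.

2024-09-08 22:34 RZS

Query: 2024-09-08 17:19 UTC
Rule 1/2 (RZS, +05:15): 2024-05-10 07:27 UTC ≤ query < 2024-12-10 13:34 UTC
17·60 + 19 + 315 = 1354 min
1354 = 0·1440 + 1354; 1354 = 22·60 + 34 → 22:34, same day
→ 2024-09-08 22:34 RZS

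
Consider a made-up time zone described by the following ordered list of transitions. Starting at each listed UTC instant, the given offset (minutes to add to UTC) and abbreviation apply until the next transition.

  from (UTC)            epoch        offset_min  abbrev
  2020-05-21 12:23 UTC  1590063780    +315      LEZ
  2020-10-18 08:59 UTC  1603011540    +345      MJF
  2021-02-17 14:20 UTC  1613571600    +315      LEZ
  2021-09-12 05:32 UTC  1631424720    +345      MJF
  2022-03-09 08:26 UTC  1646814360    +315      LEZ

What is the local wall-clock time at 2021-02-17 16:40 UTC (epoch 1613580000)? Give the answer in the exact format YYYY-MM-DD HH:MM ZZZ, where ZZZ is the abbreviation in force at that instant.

2021-02-17 21:55 LEZ

Query: 2021-02-17 16:40 UTC
Rule 3/5 (LEZ, +05:15): 2021-02-17 14:20 UTC ≤ query < 2021-09-12 05:32 UTC
16·60 + 40 + 315 = 1315 min
1315 = 0·1440 + 1315; 1315 = 21·60 + 55 → 21:55, same day
→ 2021-02-17 21:55 LEZ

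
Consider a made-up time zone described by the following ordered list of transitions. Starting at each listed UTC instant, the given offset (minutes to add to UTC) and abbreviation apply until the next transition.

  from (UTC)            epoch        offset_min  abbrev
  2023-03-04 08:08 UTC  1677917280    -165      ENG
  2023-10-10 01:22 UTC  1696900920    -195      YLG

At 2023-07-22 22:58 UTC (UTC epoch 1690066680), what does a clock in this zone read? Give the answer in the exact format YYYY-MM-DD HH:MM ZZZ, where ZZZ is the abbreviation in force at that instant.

2023-07-22 20:13 ENG

Query: 2023-07-22 22:58 UTC
Rule 1/2 (ENG, -02:45): 2023-03-04 08:08 UTC ≤ query < 2023-10-10 01:22 UTC
22·60 + 58 - 165 = 1213 min
1213 = 0·1440 + 1213; 1213 = 20·60 + 13 → 20:13, same day
→ 2023-07-22 20:13 ENG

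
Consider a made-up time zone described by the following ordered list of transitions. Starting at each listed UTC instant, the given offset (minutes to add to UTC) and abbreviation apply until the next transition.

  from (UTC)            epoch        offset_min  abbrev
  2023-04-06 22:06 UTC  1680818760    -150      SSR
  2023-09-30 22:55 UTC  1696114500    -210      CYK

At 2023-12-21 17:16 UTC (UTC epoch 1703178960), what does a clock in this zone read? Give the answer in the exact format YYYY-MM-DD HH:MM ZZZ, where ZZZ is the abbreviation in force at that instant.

2023-12-21 13:46 CYK

Query: 2023-12-21 17:16 UTC
Rule 2/2 (CYK, -03:30): 2023-09-30 22:55 UTC ≤ query < +∞
17·60 + 16 - 210 = 826 min
826 = 0·1440 + 826; 826 = 13·60 + 46 → 13:46, same day
→ 2023-12-21 13:46 CYK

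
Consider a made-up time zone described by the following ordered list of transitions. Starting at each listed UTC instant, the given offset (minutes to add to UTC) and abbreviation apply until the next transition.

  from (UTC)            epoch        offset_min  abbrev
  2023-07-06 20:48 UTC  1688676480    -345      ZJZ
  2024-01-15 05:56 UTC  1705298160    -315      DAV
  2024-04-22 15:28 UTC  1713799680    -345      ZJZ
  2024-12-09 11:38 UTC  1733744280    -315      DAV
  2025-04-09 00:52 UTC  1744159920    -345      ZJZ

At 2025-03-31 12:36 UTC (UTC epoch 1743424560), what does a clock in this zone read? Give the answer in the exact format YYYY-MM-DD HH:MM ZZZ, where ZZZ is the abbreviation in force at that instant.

2025-03-31 07:21 DAV

Query: 2025-03-31 12:36 UTC
Rule 4/5 (DAV, -05:15): 2024-12-09 11:38 UTC ≤ query < 2025-04-09 00:52 UTC
12·60 + 36 - 315 = 441 min
441 = 0·1440 + 441; 441 = 7·60 + 21 → 07:21, same day
→ 2025-03-31 07:21 DAV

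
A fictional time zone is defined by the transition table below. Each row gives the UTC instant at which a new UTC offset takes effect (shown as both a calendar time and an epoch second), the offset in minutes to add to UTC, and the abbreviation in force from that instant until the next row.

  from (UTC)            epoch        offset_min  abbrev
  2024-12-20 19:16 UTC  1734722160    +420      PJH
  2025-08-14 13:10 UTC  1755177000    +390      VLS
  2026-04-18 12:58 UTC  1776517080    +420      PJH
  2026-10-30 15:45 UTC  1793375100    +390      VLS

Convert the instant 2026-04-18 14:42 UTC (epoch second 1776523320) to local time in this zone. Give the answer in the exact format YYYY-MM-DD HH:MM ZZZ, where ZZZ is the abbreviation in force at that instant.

2026-04-18 21:42 PJH

Query: 2026-04-18 14:42 UTC
Rule 3/4 (PJH, +07:00): 2026-04-18 12:58 UTC ≤ query < 2026-10-30 15:45 UTC
14·60 + 42 + 420 = 1302 min
1302 = 0·1440 + 1302; 1302 = 21·60 + 42 → 21:42, same day
→ 2026-04-18 21:42 PJH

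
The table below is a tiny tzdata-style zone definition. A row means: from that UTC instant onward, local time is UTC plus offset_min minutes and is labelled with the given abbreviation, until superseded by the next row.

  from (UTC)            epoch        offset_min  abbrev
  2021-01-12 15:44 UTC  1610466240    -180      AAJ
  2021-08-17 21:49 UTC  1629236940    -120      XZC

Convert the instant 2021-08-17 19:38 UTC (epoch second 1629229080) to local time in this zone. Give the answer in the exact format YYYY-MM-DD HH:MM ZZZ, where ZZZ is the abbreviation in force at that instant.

Query: 2021-08-17 19:38 UTC
Rule 1/2 (AAJ, -03:00): 2021-01-12 15:44 UTC ≤ query < 2021-08-17 21:49 UTC
19·60 + 38 - 180 = 998 min
998 = 0·1440 + 998; 998 = 16·60 + 38 → 16:38, same day
→ 2021-08-17 16:38 AAJ

2021-08-17 16:38 AAJ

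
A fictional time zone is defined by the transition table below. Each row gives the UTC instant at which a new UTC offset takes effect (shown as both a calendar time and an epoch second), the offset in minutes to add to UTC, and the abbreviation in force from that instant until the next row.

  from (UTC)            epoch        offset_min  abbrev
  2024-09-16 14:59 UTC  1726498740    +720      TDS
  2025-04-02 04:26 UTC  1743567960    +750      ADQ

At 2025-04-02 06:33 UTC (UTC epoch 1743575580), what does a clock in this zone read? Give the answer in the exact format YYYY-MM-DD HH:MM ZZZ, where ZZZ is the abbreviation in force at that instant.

Query: 2025-04-02 06:33 UTC
Rule 2/2 (ADQ, +12:30): 2025-04-02 04:26 UTC ≤ query < +∞
6·60 + 33 + 750 = 1143 min
1143 = 0·1440 + 1143; 1143 = 19·60 + 3 → 19:03, same day
→ 2025-04-02 19:03 ADQ

2025-04-02 19:03 ADQ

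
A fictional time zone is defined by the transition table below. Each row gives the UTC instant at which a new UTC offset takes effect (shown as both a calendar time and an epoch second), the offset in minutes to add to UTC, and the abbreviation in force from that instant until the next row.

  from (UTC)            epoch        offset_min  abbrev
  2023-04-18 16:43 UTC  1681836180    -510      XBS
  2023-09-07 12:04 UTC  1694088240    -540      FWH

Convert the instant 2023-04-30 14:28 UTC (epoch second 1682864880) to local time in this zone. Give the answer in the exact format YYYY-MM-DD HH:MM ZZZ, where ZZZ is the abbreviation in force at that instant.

Query: 2023-04-30 14:28 UTC
Rule 1/2 (XBS, -08:30): 2023-04-18 16:43 UTC ≤ query < 2023-09-07 12:04 UTC
14·60 + 28 - 510 = 358 min
358 = 0·1440 + 358; 358 = 5·60 + 58 → 05:58, same day
→ 2023-04-30 05:58 XBS

2023-04-30 05:58 XBS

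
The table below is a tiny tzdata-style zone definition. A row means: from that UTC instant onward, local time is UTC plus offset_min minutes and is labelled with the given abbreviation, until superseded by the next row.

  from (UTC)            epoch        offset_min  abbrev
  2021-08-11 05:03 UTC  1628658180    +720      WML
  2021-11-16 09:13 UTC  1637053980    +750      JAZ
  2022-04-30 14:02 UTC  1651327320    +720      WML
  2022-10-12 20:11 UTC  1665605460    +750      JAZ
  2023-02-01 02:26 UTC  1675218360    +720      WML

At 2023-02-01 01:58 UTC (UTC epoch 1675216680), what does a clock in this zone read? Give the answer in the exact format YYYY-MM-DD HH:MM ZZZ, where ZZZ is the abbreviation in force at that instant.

Query: 2023-02-01 01:58 UTC
Rule 4/5 (JAZ, +12:30): 2022-10-12 20:11 UTC ≤ query < 2023-02-01 02:26 UTC
1·60 + 58 + 750 = 868 min
868 = 0·1440 + 868; 868 = 14·60 + 28 → 14:28, same day
→ 2023-02-01 14:28 JAZ

2023-02-01 14:28 JAZ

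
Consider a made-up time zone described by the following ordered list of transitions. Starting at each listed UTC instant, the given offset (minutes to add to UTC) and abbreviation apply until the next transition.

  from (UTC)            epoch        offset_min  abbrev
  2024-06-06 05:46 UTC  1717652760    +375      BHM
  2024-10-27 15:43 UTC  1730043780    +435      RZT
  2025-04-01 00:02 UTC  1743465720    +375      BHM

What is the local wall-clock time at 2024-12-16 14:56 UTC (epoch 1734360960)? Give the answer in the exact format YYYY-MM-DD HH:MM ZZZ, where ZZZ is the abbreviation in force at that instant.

Query: 2024-12-16 14:56 UTC
Rule 2/3 (RZT, +07:15): 2024-10-27 15:43 UTC ≤ query < 2025-04-01 00:02 UTC
14·60 + 56 + 435 = 1331 min
1331 = 0·1440 + 1331; 1331 = 22·60 + 11 → 22:11, same day
→ 2024-12-16 22:11 RZT

2024-12-16 22:11 RZT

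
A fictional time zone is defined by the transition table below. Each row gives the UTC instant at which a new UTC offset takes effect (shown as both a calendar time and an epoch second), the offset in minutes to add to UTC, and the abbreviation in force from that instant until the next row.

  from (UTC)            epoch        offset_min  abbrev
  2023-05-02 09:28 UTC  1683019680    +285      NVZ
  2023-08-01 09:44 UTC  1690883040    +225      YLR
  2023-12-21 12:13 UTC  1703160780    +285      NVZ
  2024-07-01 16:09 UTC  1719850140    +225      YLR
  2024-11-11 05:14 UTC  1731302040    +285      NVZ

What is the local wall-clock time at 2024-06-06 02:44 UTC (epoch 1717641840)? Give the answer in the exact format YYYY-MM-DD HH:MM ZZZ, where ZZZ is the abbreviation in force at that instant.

2024-06-06 07:29 NVZ

Query: 2024-06-06 02:44 UTC
Rule 3/5 (NVZ, +04:45): 2023-12-21 12:13 UTC ≤ query < 2024-07-01 16:09 UTC
2·60 + 44 + 285 = 449 min
449 = 0·1440 + 449; 449 = 7·60 + 29 → 07:29, same day
→ 2024-06-06 07:29 NVZ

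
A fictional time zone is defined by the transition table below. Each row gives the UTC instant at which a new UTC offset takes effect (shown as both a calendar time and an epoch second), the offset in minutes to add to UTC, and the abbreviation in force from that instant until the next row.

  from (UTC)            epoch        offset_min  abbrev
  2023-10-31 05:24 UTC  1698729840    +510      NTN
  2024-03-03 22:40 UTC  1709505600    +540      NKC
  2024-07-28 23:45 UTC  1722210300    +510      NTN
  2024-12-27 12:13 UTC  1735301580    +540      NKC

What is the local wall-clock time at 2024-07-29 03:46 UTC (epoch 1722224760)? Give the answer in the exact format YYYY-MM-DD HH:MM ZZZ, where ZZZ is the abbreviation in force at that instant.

2024-07-29 12:16 NTN

Query: 2024-07-29 03:46 UTC
Rule 3/4 (NTN, +08:30): 2024-07-28 23:45 UTC ≤ query < 2024-12-27 12:13 UTC
3·60 + 46 + 510 = 736 min
736 = 0·1440 + 736; 736 = 12·60 + 16 → 12:16, same day
→ 2024-07-29 12:16 NTN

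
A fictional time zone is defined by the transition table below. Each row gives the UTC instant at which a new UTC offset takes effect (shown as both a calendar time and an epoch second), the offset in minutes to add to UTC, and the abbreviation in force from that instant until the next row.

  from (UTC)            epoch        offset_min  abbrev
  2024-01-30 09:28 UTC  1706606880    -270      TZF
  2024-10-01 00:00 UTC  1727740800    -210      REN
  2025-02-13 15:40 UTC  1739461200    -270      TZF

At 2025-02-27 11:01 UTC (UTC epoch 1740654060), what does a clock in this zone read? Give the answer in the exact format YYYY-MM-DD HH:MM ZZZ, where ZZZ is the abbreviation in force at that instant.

2025-02-27 06:31 TZF

Query: 2025-02-27 11:01 UTC
Rule 3/3 (TZF, -04:30): 2025-02-13 15:40 UTC ≤ query < +∞
11·60 + 1 - 270 = 391 min
391 = 0·1440 + 391; 391 = 6·60 + 31 → 06:31, same day
→ 2025-02-27 06:31 TZF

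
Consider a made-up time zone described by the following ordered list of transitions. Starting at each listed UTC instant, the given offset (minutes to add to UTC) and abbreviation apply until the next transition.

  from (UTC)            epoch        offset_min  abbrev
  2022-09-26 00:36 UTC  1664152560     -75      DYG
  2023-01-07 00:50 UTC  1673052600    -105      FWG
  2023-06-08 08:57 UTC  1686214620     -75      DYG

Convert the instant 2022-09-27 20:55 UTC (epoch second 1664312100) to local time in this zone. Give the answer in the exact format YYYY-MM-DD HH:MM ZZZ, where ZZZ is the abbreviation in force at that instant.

Query: 2022-09-27 20:55 UTC
Rule 1/3 (DYG, -01:15): 2022-09-26 00:36 UTC ≤ query < 2023-01-07 00:50 UTC
20·60 + 55 - 75 = 1180 min
1180 = 0·1440 + 1180; 1180 = 19·60 + 40 → 19:40, same day
→ 2022-09-27 19:40 DYG

2022-09-27 19:40 DYG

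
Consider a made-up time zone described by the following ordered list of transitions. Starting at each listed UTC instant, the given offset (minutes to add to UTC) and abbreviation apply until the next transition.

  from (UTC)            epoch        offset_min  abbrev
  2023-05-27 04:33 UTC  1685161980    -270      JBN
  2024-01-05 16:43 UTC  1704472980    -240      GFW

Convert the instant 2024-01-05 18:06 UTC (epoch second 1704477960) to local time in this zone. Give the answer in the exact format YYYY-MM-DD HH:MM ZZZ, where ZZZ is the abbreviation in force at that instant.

Query: 2024-01-05 18:06 UTC
Rule 2/2 (GFW, -04:00): 2024-01-05 16:43 UTC ≤ query < +∞
18·60 + 6 - 240 = 846 min
846 = 0·1440 + 846; 846 = 14·60 + 6 → 14:06, same day
→ 2024-01-05 14:06 GFW

2024-01-05 14:06 GFW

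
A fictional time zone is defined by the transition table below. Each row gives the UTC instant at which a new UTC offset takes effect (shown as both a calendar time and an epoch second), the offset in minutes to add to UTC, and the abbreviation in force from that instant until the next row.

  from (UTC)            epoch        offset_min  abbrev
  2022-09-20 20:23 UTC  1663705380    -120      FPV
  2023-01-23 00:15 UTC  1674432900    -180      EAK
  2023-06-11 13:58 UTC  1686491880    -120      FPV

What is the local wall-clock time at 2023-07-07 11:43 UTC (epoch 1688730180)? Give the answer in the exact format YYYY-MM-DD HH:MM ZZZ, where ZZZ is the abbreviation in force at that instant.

Query: 2023-07-07 11:43 UTC
Rule 3/3 (FPV, -02:00): 2023-06-11 13:58 UTC ≤ query < +∞
11·60 + 43 - 120 = 583 min
583 = 0·1440 + 583; 583 = 9·60 + 43 → 09:43, same day
→ 2023-07-07 09:43 FPV

2023-07-07 09:43 FPV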